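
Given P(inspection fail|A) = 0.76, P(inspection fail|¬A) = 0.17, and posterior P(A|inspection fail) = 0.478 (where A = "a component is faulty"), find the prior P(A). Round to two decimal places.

P(A) = 0.17

In odds form, posterior odds = prior odds × likelihood ratio, so prior odds = posterior odds ÷ LR.
Posterior odds = 0.478/(1−0.478) = 0.9157. LR = 0.76/0.17 = 4.4706.
Prior odds = 0.9157/4.4706 = 0.2048, so P(A) = 0.2048/(1+0.2048) ≈ 0.17.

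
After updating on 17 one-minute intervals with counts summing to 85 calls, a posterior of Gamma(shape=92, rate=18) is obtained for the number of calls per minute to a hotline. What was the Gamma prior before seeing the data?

A Gamma(α, β) prior (rate parametrization) on a Poisson rate with n observations summing to S gives posterior Gamma(α+S, β+n).
So α = 92 − 85 = 7 and β = 18 − 17 = 1.

Gamma(shape=7, rate=1)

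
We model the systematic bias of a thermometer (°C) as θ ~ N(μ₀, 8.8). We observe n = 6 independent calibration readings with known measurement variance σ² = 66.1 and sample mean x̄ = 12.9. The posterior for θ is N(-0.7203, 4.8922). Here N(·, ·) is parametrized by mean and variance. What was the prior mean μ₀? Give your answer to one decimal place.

The posterior mean is a precision-weighted average: μ_n = (τ₀μ₀ + τ_data·x̄)/(τ₀+τ_data), with τ₀=1/σ₀² and τ_data=n/σ².
Here τ₀ = 1/8.8 = 0.113636 and τ_data = 6/66.1 = 0.090772, so τ_n = 0.204408.
Rearranging for μ₀: μ₀ = (μ_n·τ_n − τ_data·x̄)/τ₀ = (-0.7203·0.204408 − 0.090772·12.9) / 0.113636 = -1.318194/0.113636 ≈ -11.6.

μ₀ = -11.6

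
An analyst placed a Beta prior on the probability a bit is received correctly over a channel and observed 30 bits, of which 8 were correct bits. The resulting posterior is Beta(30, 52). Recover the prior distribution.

Beta(22, 30)

Beta is conjugate to the binomial likelihood: posterior = Beta(a+s, b+f).
Subtract the data counts: 30−8=22, 52−22=30.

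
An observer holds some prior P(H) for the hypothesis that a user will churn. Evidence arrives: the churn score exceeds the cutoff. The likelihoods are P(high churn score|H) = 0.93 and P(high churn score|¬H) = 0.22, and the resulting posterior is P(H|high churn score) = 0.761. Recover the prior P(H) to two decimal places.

P(H) = 0.43

Bayes' rule in odds form gives O(H|E) = O(H)·[P(E|H)/P(E|¬H)], hence O(H) = O(H|E)/LR.
Posterior odds = 0.761/(1−0.761) = 3.1841. LR = 0.93/0.22 = 4.2273.
Prior odds = 3.1841/4.2273 = 0.7532, so P(H) = 0.7532/(1+0.7532) ≈ 0.43.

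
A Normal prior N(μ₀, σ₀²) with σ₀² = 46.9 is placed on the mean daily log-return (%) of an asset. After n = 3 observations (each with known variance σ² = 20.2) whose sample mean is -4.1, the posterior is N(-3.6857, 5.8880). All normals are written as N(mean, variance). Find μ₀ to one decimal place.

With known observation variance, the Normal–Normal posterior has precision τ_n = τ₀ + n/σ² and mean μ_n = (τ₀μ₀ + (n/σ²)x̄)/τ_n.
Here τ₀ = 1/46.9 = 0.021322 and τ_data = 3/20.2 = 0.148515, so τ_n = 0.169837.
Rearranging for μ₀: μ₀ = (μ_n·τ_n − τ_data·x̄)/τ₀ = (-3.6857·0.169837 − 0.148515·-4.1) / 0.021322 = -0.017057/0.021322 ≈ -0.8.

μ₀ = -0.8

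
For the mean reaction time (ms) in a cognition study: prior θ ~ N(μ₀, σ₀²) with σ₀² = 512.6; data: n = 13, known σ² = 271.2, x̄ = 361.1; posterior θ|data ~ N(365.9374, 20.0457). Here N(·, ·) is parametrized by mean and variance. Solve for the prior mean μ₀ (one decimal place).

μ₀ = 484.8

The posterior mean is a precision-weighted average: μ_n = (τ₀μ₀ + τ_data·x̄)/(τ₀+τ_data), with τ₀=1/σ₀² and τ_data=n/σ².
Here τ₀ = 1/512.6 = 0.001951 and τ_data = 13/271.2 = 0.047935, so τ_n = 0.049886.
Rearranging for μ₀: μ₀ = (μ_n·τ_n − τ_data·x̄)/τ₀ = (365.9374·0.049886 − 0.047935·361.1) / 0.001951 = 0.945825/0.001951 ≈ 484.8.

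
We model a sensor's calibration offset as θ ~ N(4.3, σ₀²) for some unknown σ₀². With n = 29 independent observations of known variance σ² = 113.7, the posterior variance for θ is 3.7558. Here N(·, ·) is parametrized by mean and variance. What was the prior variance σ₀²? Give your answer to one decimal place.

For the Normal–Normal model with known σ², precisions add: τ_n = τ₀ + n/σ².
So 1/σ₀² = 1/3.7558 − 29/113.7 = 0.266255 − 0.255057 = 0.011198.
Hence σ₀² = 1/0.011198 ≈ 89.3.

σ₀² = 89.3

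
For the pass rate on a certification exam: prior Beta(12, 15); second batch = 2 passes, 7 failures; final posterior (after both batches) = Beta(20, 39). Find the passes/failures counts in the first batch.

Sequential conjugate updates are equivalent to a single update on the pooled data, so total successes = posterior α − prior α and total failures = posterior β − prior β.
Total across both batches: 20−12=8 passes, 39−15=24 failures.
Subtract the second batch: 8−2=6 passes and 24−7=17 failures.

6 passes and 17 failures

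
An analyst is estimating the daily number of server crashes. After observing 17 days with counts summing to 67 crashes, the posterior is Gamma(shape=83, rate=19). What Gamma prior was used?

Gamma(shape=16, rate=2)

A Gamma(α, β) prior (rate parametrization) on a Poisson rate with n observations summing to S gives posterior Gamma(α+S, β+n).
So α = 83 − 67 = 16 and β = 19 − 17 = 2.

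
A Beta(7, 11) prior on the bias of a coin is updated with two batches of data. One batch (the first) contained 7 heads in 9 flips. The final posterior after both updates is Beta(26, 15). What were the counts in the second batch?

Sequential conjugate updates are equivalent to a single update on the pooled data, so total successes = posterior α − prior α and total failures = posterior β − prior β.
Total across both batches: 26−7=19 heads, 15−11=4 tails.
Subtract the first batch: 19−7=12 heads and 4−2=2 tails.

12 heads and 2 tails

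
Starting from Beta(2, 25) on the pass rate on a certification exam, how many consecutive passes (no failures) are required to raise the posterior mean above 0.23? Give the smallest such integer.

After k passes and 0 failures the posterior is Beta(2+k, 25), with mean (2+k)/(2+25+k).
Set (2+k)/(27+k) > 0.23 and solve: k > (0.23·27 − 2)/(1 − 0.23) = 5.468.
The smallest integer exceeding 5.468 is 6, and checking k=6: (8)/(33) = 0.2424 > 0.23.

k = 6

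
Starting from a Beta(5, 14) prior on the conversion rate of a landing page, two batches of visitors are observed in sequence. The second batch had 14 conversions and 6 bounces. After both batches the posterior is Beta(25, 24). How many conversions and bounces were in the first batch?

Sequential conjugate updates are equivalent to a single update on the pooled data, so total successes = posterior α − prior α and total failures = posterior β − prior β.
Total across both batches: 25−5=20 conversions, 24−14=10 bounces.
Subtract the second batch: 20−14=6 conversions and 10−6=4 bounces.

6 conversions and 4 bounces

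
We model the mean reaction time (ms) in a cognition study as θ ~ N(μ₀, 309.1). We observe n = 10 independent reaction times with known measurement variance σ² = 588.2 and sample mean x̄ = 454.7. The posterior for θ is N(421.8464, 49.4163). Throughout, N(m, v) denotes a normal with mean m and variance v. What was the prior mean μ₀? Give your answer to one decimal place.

μ₀ = 249.2

With known observation variance, the Normal–Normal posterior has precision τ_n = τ₀ + n/σ² and mean μ_n = (τ₀μ₀ + (n/σ²)x̄)/τ_n.
Here τ₀ = 1/309.1 = 0.003235 and τ_data = 10/588.2 = 0.017001, so τ_n = 0.020236.
Rearranging for μ₀: μ₀ = (μ_n·τ_n − τ_data·x̄)/τ₀ = (421.8464·0.020236 − 0.017001·454.7) / 0.003235 = 0.806129/0.003235 ≈ 249.2.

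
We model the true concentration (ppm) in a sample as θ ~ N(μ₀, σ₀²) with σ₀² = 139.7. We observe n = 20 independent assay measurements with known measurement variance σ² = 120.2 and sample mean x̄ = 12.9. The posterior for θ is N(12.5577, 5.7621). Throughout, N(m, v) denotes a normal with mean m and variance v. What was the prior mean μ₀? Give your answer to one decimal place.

The posterior mean is a precision-weighted average: μ_n = (τ₀μ₀ + τ_data·x̄)/(τ₀+τ_data), with τ₀=1/σ₀² and τ_data=n/σ².
Here τ₀ = 1/139.7 = 0.007158 and τ_data = 20/120.2 = 0.166389, so τ_n = 0.173547.
Rearranging for μ₀: μ₀ = (μ_n·τ_n − τ_data·x̄)/τ₀ = (12.5577·0.173547 − 0.166389·12.9) / 0.007158 = 0.032933/0.007158 ≈ 4.6.

μ₀ = 4.6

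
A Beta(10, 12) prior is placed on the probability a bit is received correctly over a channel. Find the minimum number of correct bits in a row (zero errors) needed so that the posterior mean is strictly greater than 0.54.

After k correct bits and 0 errors the posterior is Beta(10+k, 12), with mean (10+k)/(10+12+k).
Set (10+k)/(22+k) > 0.54 and solve: k > (0.54·22 − 10)/(1 − 0.54) = 4.087.
The smallest integer exceeding 4.087 is 5.

k = 5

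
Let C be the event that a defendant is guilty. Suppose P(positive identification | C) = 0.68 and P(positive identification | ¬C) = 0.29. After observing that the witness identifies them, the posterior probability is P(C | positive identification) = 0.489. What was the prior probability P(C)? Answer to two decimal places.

P(C) = 0.29

In odds form, posterior odds = prior odds × likelihood ratio, so prior odds = posterior odds ÷ LR.
Posterior odds = 0.489/(1−0.489) = 0.9569. LR = 0.68/0.29 = 2.3448.
Prior odds = 0.9569/2.3448 = 0.4081, so P(C) = 0.4081/(1+0.4081) ≈ 0.29.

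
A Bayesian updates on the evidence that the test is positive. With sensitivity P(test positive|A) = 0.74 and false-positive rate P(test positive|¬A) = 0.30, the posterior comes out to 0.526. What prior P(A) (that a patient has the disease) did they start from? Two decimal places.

P(A) = 0.31

In odds form, posterior odds = prior odds × likelihood ratio, so prior odds = posterior odds ÷ LR.
Posterior odds = 0.526/(1−0.526) = 1.1097. LR = 0.74/0.30 = 2.4667.
Prior odds = 1.1097/2.4667 = 0.4499, so P(A) = 0.4499/(1+0.4499) ≈ 0.31.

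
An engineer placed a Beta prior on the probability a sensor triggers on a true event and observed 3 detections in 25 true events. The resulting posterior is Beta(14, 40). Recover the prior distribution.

Beta(11, 18)

Beta is conjugate to the binomial likelihood: posterior = Beta(a+s, b+f).
So a = 14 − 3 = 11 and b = 40 − 22 = 18.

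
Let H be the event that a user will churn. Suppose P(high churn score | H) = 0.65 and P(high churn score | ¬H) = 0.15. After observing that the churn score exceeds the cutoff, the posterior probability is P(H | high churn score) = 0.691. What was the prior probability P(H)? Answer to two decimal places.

In odds form, posterior odds = prior odds × likelihood ratio, so prior odds = posterior odds ÷ LR.
Posterior odds = 0.691/(1−0.691) = 2.2362. LR = 0.65/0.15 = 4.3333.
Prior odds = 2.2362/4.3333 = 0.5161, so P(H) = 0.5161/(1+0.5161) ≈ 0.34.

P(H) = 0.34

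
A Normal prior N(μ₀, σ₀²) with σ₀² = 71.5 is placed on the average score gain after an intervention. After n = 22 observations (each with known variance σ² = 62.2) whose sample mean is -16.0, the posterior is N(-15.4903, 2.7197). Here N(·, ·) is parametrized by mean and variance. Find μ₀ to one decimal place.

The posterior mean is a precision-weighted average: μ_n = (τ₀μ₀ + τ_data·x̄)/(τ₀+τ_data), with τ₀=1/σ₀² and τ_data=n/σ².
Here τ₀ = 1/71.5 = 0.013986 and τ_data = 22/62.2 = 0.353698, so τ_n = 0.367684.
Rearranging for μ₀: μ₀ = (μ_n·τ_n − τ_data·x̄)/τ₀ = (-15.4903·0.367684 − 0.353698·-16.0) / 0.013986 = -0.036367/0.013986 ≈ -2.6.

μ₀ = -2.6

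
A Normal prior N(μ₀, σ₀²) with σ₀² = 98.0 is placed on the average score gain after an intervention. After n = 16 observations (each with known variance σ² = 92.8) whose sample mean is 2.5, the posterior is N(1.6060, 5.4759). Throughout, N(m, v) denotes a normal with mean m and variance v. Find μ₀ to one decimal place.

μ₀ = -13.5

The posterior mean is a precision-weighted average: μ_n = (τ₀μ₀ + τ_data·x̄)/(τ₀+τ_data), with τ₀=1/σ₀² and τ_data=n/σ².
Here τ₀ = 1/98.0 = 0.010204 and τ_data = 16/92.8 = 0.172414, so τ_n = 0.182618.
Rearranging for μ₀: μ₀ = (μ_n·τ_n − τ_data·x̄)/τ₀ = (1.6060·0.182618 − 0.172414·2.5) / 0.010204 = -0.137750/0.010204 ≈ -13.5.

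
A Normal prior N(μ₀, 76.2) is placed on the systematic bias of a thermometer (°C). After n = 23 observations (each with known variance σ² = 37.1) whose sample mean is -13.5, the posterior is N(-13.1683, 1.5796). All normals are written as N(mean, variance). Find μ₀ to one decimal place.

With known observation variance, the Normal–Normal posterior has precision τ_n = τ₀ + n/σ² and mean μ_n = (τ₀μ₀ + (n/σ²)x̄)/τ_n.
Here τ₀ = 1/76.2 = 0.013123 and τ_data = 23/37.1 = 0.619946, so τ_n = 0.633069.
Rearranging for μ₀: μ₀ = (μ_n·τ_n − τ_data·x̄)/τ₀ = (-13.1683·0.633069 − 0.619946·-13.5) / 0.013123 = 0.032828/0.013123 ≈ 2.5.

μ₀ = 2.5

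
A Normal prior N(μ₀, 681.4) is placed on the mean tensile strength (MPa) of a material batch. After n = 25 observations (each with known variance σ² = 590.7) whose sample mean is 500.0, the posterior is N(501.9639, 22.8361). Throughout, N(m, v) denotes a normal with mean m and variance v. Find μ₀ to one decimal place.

The posterior mean is a precision-weighted average: μ_n = (τ₀μ₀ + τ_data·x̄)/(τ₀+τ_data), with τ₀=1/σ₀² and τ_data=n/σ².
Here τ₀ = 1/681.4 = 0.001468 and τ_data = 25/590.7 = 0.042323, so τ_n = 0.043791.
Rearranging for μ₀: μ₀ = (μ_n·τ_n − τ_data·x̄)/τ₀ = (501.9639·0.043791 − 0.042323·500.0) / 0.001468 = 0.820001/0.001468 ≈ 558.6.

μ₀ = 558.6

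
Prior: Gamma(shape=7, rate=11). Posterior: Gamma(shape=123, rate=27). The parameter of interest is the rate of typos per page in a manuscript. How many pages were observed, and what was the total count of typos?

A Gamma(α, β) prior (rate parametrization) on a Poisson rate with n observations summing to S gives posterior Gamma(α+S, β+n).
Matching: Σxᵢ = 123 − 7 = 116 and n = 27 − 11 = 16.

n = 16 pages with total 116 typos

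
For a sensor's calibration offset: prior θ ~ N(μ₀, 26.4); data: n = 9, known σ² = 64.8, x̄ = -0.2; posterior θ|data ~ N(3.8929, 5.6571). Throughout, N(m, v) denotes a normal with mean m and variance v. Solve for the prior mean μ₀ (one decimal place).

With known observation variance, the Normal–Normal posterior has precision τ_n = τ₀ + n/σ² and mean μ_n = (τ₀μ₀ + (n/σ²)x̄)/τ_n.
Here τ₀ = 1/26.4 = 0.037879 and τ_data = 9/64.8 = 0.138889, so τ_n = 0.176768.
Rearranging for μ₀: μ₀ = (μ_n·τ_n − τ_data·x̄)/τ₀ = (3.8929·0.176768 − 0.138889·-0.2) / 0.037879 = 0.715918/0.037879 ≈ 18.9.

μ₀ = 18.9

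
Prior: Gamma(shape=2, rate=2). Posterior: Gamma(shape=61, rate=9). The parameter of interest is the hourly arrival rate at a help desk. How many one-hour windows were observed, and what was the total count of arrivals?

n = 7 one-hour windows with total 59 arrivals

A Gamma(α, β) prior (rate parametrization) on a Poisson rate with n observations summing to S gives posterior Gamma(α+S, β+n).
Matching: Σxᵢ = 61 − 2 = 59 and n = 9 − 2 = 7.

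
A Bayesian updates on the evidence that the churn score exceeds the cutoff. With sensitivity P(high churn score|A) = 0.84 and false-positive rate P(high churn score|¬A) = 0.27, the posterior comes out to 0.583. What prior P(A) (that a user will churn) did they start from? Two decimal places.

In odds form, posterior odds = prior odds × likelihood ratio, so prior odds = posterior odds ÷ LR.
Posterior odds = 0.583/(1−0.583) = 1.3981. LR = 0.84/0.27 = 3.1111.
Prior odds = 1.3981/3.1111 = 0.4494, so P(A) = 0.4494/(1+0.4494) ≈ 0.31.

P(A) = 0.31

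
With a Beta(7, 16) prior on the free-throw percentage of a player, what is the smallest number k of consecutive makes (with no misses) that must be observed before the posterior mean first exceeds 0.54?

After k makes and 0 misses the posterior is Beta(7+k, 16), with mean (7+k)/(7+16+k).
Set (7+k)/(23+k) > 0.54 and solve: k > (0.54·23 − 7)/(1 − 0.54) = 11.783.
The smallest integer exceeding 11.783 is 12, and checking k=12: (19)/(35) = 0.5429 > 0.54.

k = 12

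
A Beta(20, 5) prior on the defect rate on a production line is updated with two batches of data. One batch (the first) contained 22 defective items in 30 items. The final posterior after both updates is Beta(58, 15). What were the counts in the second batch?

Sequential conjugate updates are equivalent to a single update on the pooled data, so total successes = posterior α − prior α and total failures = posterior β − prior β.
Total across both batches: 58−20=38 defective items, 15−5=10 good items.
Subtract the first batch: 38−22=16 defective items and 10−8=2 good items.

16 defective items and 2 good items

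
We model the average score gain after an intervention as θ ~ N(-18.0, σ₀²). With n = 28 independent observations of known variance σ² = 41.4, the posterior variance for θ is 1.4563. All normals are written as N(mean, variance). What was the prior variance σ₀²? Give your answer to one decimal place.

σ₀² = 96.7

Posterior precision equals prior precision plus data precision: 1/σ_n² = 1/σ₀² + n/σ².
So 1/σ₀² = 1/1.4563 − 28/41.4 = 0.686672 − 0.676329 = 0.010343.
Hence σ₀² = 1/0.010343 ≈ 96.7.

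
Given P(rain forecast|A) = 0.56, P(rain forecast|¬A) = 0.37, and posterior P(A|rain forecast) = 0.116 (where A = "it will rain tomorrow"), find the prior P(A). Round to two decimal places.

P(A) = 0.08

In odds form, posterior odds = prior odds × likelihood ratio, so prior odds = posterior odds ÷ LR.
Posterior odds = 0.116/(1−0.116) = 0.1312. LR = 0.56/0.37 = 1.5135.
Prior odds = 0.1312/1.5135 = 0.0867, so P(A) = 0.0867/(1+0.0867) ≈ 0.08.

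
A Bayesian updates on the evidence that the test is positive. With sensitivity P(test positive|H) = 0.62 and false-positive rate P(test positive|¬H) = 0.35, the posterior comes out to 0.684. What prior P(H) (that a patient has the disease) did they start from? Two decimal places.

P(H) = 0.55

Bayes' rule in odds form gives O(H|E) = O(H)·[P(E|H)/P(E|¬H)], hence O(H) = O(H|E)/LR.
Posterior odds = 0.684/(1−0.684) = 2.1646. LR = 0.62/0.35 = 1.7714.
Prior odds = 2.1646/1.7714 = 1.2220, so P(H) = 1.2220/(1+1.2220) ≈ 0.55.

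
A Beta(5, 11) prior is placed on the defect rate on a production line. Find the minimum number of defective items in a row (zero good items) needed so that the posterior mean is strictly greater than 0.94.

k = 168

After k defective items and 0 good items the posterior is Beta(5+k, 11), with mean (5+k)/(5+11+k).
Set (5+k)/(16+k) > 0.94 and solve: k > (0.94·16 − 5)/(1 − 0.94) = 167.333.
The smallest integer exceeding 167.333 is 168, and checking k=168: (173)/(184) = 0.9402 > 0.94.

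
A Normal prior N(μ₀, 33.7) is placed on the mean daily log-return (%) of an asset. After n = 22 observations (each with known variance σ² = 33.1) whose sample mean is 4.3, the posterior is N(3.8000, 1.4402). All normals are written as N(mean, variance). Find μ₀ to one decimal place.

With known observation variance, the Normal–Normal posterior has precision τ_n = τ₀ + n/σ² and mean μ_n = (τ₀μ₀ + (n/σ²)x̄)/τ_n.
Here τ₀ = 1/33.7 = 0.029674 and τ_data = 22/33.1 = 0.664653, so τ_n = 0.694327.
Rearranging for μ₀: μ₀ = (μ_n·τ_n − τ_data·x̄)/τ₀ = (3.8000·0.694327 − 0.664653·4.3) / 0.029674 = -0.219565/0.029674 ≈ -7.4.

μ₀ = -7.4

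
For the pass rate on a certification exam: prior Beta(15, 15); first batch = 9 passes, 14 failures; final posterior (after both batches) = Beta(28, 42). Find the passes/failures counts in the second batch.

4 passes and 13 failures

Because Beta–binomial updating is additive in the counts, the combined data contributed (α_post−α_prior, β_post−β_prior) successes and failures.
Total across both batches: 28−15=13 passes, 42−15=27 failures.
Subtract the first batch: 13−9=4 passes and 27−14=13 failures.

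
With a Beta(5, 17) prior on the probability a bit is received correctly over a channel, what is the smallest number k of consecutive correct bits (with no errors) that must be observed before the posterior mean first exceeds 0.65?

k = 27

After k correct bits and 0 errors the posterior is Beta(5+k, 17), with mean (5+k)/(5+17+k).
Set (5+k)/(22+k) > 0.65 and solve: k > (0.65·22 − 5)/(1 − 0.65) = 26.571.
The smallest integer exceeding 26.571 is 27.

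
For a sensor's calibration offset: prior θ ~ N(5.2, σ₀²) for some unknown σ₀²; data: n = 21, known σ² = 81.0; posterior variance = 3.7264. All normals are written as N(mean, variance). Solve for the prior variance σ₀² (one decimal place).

Posterior precision equals prior precision plus data precision: 1/σ_n² = 1/σ₀² + n/σ².
So 1/σ₀² = 1/3.7264 − 21/81.0 = 0.268356 − 0.259259 = 0.009097.
Hence σ₀² = 1/0.009097 ≈ 109.9.

σ₀² = 109.9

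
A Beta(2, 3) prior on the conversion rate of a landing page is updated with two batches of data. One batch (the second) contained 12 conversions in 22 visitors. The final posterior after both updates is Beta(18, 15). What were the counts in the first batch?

4 conversions and 2 bounces

Because Beta–binomial updating is additive in the counts, the combined data contributed (α_post−α_prior, β_post−β_prior) successes and failures.
Total across both batches: 18−2=16 conversions, 15−3=12 bounces.
Subtract the second batch: 16−12=4 conversions and 12−10=2 bounces.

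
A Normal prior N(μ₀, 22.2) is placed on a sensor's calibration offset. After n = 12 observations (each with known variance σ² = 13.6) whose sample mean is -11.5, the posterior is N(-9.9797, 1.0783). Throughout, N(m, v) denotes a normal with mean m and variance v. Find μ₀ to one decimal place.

The posterior mean is a precision-weighted average: μ_n = (τ₀μ₀ + τ_data·x̄)/(τ₀+τ_data), with τ₀=1/σ₀² and τ_data=n/σ².
Here τ₀ = 1/22.2 = 0.045045 and τ_data = 12/13.6 = 0.882353, so τ_n = 0.927398.
Rearranging for μ₀: μ₀ = (μ_n·τ_n − τ_data·x̄)/τ₀ = (-9.9797·0.927398 − 0.882353·-11.5) / 0.045045 = 0.891906/0.045045 ≈ 19.8.

μ₀ = 19.8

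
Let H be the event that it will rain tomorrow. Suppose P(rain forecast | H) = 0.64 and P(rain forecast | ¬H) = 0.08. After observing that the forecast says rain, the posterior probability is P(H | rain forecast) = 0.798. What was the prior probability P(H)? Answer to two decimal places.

P(H) = 0.33

Bayes' rule in odds form gives O(H|E) = O(H)·[P(E|H)/P(E|¬H)], hence O(H) = O(H|E)/LR.
Posterior odds = 0.798/(1−0.798) = 3.9505. LR = 0.64/0.08 = 8.0000.
Prior odds = 3.9505/8.0000 = 0.4938, so P(H) = 0.4938/(1+0.4938) ≈ 0.33.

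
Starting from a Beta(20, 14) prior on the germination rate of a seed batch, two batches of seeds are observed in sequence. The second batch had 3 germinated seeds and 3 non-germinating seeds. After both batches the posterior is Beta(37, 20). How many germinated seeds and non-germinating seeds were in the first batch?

Because Beta–binomial updating is additive in the counts, the combined data contributed (α_post−α_prior, β_post−β_prior) successes and failures.
Total across both batches: 37−20=17 germinated seeds, 20−14=6 non-germinating seeds.
Subtract the second batch: 17−3=14 germinated seeds and 6−3=3 non-germinating seeds.

14 germinated seeds and 3 non-germinating seeds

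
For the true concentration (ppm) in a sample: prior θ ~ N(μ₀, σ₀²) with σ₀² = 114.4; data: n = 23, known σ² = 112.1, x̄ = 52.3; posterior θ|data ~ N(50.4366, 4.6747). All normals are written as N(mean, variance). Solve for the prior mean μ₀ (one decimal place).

With known observation variance, the Normal–Normal posterior has precision τ_n = τ₀ + n/σ² and mean μ_n = (τ₀μ₀ + (n/σ²)x̄)/τ_n.
Here τ₀ = 1/114.4 = 0.008741 and τ_data = 23/112.1 = 0.205174, so τ_n = 0.213915.
Rearranging for μ₀: μ₀ = (μ_n·τ_n − τ_data·x̄)/τ₀ = (50.4366·0.213915 − 0.205174·52.3) / 0.008741 = 0.058545/0.008741 ≈ 6.7.

μ₀ = 6.7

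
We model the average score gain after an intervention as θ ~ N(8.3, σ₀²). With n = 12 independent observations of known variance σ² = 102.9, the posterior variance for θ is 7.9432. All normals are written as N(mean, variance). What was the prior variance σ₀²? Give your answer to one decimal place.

σ₀² = 107.8

Posterior precision equals prior precision plus data precision: 1/σ_n² = 1/σ₀² + n/σ².
So 1/σ₀² = 1/7.9432 − 12/102.9 = 0.125894 − 0.116618 = 0.009276.
Hence σ₀² = 1/0.009276 ≈ 107.8.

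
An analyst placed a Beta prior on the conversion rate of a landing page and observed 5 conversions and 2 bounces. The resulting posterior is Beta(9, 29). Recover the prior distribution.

Beta(4, 27)

A Beta(α, β) prior with s successes and f failures in binomial data gives a Beta(α+s, β+f) posterior.
Subtract the data counts: 9−5=4, 29−2=27.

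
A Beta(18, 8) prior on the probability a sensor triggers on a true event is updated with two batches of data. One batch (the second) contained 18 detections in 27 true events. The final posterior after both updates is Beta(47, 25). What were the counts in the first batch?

Sequential conjugate updates are equivalent to a single update on the pooled data, so total successes = posterior α − prior α and total failures = posterior β − prior β.
Total across both batches: 47−18=29 detections, 25−8=17 misses.
Subtract the second batch: 29−18=11 detections and 17−9=8 misses.

11 detections and 8 misses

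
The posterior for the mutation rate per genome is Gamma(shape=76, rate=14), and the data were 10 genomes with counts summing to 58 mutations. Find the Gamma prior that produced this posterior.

A Gamma(α, β) prior (rate parametrization) on a Poisson rate with n observations summing to S gives posterior Gamma(α+S, β+n).
So α = 76 − 58 = 18 and β = 14 − 10 = 4.

Gamma(shape=18, rate=4)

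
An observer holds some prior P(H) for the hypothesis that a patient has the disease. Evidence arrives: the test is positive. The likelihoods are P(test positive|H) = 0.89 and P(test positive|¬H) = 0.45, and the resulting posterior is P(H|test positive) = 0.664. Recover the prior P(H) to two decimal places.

P(H) = 0.50

In odds form, posterior odds = prior odds × likelihood ratio, so prior odds = posterior odds ÷ LR.
Posterior odds = 0.664/(1−0.664) = 1.9762. LR = 0.89/0.45 = 1.9778.
Prior odds = 1.9762/1.9778 = 0.9992, so P(H) = 0.9992/(1+0.9992) ≈ 0.50.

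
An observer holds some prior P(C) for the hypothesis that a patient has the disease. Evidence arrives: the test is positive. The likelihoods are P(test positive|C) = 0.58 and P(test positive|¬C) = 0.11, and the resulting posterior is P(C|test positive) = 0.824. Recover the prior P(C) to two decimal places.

Bayes' rule in odds form gives O(C|E) = O(C)·[P(E|C)/P(E|¬C)], hence O(C) = O(C|E)/LR.
Posterior odds = 0.824/(1−0.824) = 4.6818. LR = 0.58/0.11 = 5.2727.
Prior odds = 4.6818/5.2727 = 0.8879, so P(C) = 0.8879/(1+0.8879) ≈ 0.47.

P(C) = 0.47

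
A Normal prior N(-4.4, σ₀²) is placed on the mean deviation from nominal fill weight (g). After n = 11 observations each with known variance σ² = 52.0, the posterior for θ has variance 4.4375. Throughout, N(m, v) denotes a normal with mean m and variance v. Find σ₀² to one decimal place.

σ₀² = 72.4

Posterior precision equals prior precision plus data precision: 1/σ_n² = 1/σ₀² + n/σ².
So 1/σ₀² = 1/4.4375 − 11/52.0 = 0.225352 − 0.211538 = 0.013814.
Hence σ₀² = 1/0.013814 ≈ 72.4.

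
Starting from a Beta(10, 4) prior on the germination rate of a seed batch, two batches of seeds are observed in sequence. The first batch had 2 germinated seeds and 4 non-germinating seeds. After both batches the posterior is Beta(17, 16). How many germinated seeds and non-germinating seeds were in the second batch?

5 germinated seeds and 8 non-germinating seeds

Because Beta–binomial updating is additive in the counts, the combined data contributed (α_post−α_prior, β_post−β_prior) successes and failures.
Total across both batches: 17−10=7 germinated seeds, 16−4=12 non-germinating seeds.
Subtract the first batch: 7−2=5 germinated seeds and 12−4=8 non-germinating seeds.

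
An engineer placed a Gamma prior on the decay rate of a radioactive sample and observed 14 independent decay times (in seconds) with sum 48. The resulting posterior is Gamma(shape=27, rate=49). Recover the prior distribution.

Gamma–exponential conjugacy: posterior shape = α + n, posterior rate = β + Σtᵢ.
So α = 27 − 14 = 13 and β = 49 − 48 = 1.

Gamma(shape=13, rate=1)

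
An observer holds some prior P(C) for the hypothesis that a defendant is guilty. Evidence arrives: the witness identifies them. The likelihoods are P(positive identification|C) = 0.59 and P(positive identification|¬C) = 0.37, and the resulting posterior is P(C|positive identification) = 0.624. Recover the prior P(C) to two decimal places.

P(C) = 0.51

In odds form, posterior odds = prior odds × likelihood ratio, so prior odds = posterior odds ÷ LR.
Posterior odds = 0.624/(1−0.624) = 1.6596. LR = 0.59/0.37 = 1.5946.
Prior odds = 1.6596/1.5946 = 1.0408, so P(C) = 1.0408/(1+1.0408) ≈ 0.51.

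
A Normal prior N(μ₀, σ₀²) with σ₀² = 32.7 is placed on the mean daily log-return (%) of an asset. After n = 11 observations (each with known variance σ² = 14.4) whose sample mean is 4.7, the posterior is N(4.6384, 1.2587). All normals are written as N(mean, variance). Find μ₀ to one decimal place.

μ₀ = 3.1

The posterior mean is a precision-weighted average: μ_n = (τ₀μ₀ + τ_data·x̄)/(τ₀+τ_data), with τ₀=1/σ₀² and τ_data=n/σ².
Here τ₀ = 1/32.7 = 0.030581 and τ_data = 11/14.4 = 0.763889, so τ_n = 0.794470.
Rearranging for μ₀: μ₀ = (μ_n·τ_n − τ_data·x̄)/τ₀ = (4.6384·0.794470 − 0.763889·4.7) / 0.030581 = 0.094791/0.030581 ≈ 3.1.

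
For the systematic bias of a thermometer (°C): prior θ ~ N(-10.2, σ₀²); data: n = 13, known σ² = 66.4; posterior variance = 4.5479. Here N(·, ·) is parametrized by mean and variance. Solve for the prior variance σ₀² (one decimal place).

For the Normal–Normal model with known σ², precisions add: τ_n = τ₀ + n/σ².
So 1/σ₀² = 1/4.5479 − 13/66.4 = 0.219882 − 0.195783 = 0.024099.
Hence σ₀² = 1/0.024099 ≈ 41.5.

σ₀² = 41.5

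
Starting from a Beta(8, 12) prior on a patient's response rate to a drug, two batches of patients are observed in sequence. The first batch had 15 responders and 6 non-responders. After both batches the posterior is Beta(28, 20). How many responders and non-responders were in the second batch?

5 responders and 2 non-responders

Sequential conjugate updates are equivalent to a single update on the pooled data, so total successes = posterior α − prior α and total failures = posterior β − prior β.
Total across both batches: 28−8=20 responders, 20−12=8 non-responders.
Subtract the first batch: 20−15=5 responders and 8−6=2 non-responders.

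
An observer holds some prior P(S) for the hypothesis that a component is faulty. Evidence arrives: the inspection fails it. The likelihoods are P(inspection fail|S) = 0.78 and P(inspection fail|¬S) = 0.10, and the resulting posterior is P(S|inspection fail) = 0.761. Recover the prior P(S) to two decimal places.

In odds form, posterior odds = prior odds × likelihood ratio, so prior odds = posterior odds ÷ LR.
Posterior odds = 0.761/(1−0.761) = 3.1841. LR = 0.78/0.10 = 7.8000.
Prior odds = 3.1841/7.8000 = 0.4082, so P(S) = 0.4082/(1+0.4082) ≈ 0.29.

P(S) = 0.29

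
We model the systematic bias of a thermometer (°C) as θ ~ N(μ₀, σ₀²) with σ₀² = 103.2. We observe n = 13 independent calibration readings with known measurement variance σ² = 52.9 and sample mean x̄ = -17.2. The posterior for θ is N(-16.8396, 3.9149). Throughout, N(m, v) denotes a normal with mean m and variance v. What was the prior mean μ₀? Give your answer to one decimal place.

μ₀ = -7.7

The posterior mean is a precision-weighted average: μ_n = (τ₀μ₀ + τ_data·x̄)/(τ₀+τ_data), with τ₀=1/σ₀² and τ_data=n/σ².
Here τ₀ = 1/103.2 = 0.009690 and τ_data = 13/52.9 = 0.245747, so τ_n = 0.255437.
Rearranging for μ₀: μ₀ = (μ_n·τ_n − τ_data·x̄)/τ₀ = (-16.8396·0.255437 − 0.245747·-17.2) / 0.009690 = -0.074609/0.009690 ≈ -7.7.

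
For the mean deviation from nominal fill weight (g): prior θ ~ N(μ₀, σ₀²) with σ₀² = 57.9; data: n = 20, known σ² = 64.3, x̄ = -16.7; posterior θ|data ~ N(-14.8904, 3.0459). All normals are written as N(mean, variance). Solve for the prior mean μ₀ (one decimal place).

μ₀ = 17.7

With known observation variance, the Normal–Normal posterior has precision τ_n = τ₀ + n/σ² and mean μ_n = (τ₀μ₀ + (n/σ²)x̄)/τ_n.
Here τ₀ = 1/57.9 = 0.017271 and τ_data = 20/64.3 = 0.311042, so τ_n = 0.328313.
Rearranging for μ₀: μ₀ = (μ_n·τ_n − τ_data·x̄)/τ₀ = (-14.8904·0.328313 − 0.311042·-16.7) / 0.017271 = 0.305690/0.017271 ≈ 17.7.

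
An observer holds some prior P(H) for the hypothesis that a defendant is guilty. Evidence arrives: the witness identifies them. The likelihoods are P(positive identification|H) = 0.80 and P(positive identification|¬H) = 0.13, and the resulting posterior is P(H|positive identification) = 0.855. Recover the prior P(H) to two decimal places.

P(H) = 0.49

In odds form, posterior odds = prior odds × likelihood ratio, so prior odds = posterior odds ÷ LR.
Posterior odds = 0.855/(1−0.855) = 5.8966. LR = 0.80/0.13 = 6.1538.
Prior odds = 5.8966/6.1538 = 0.9582, so P(H) = 0.9582/(1+0.9582) ≈ 0.49.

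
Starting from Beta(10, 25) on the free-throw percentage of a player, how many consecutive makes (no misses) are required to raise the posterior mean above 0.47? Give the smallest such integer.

After k makes and 0 misses the posterior is Beta(10+k, 25), with mean (10+k)/(10+25+k).
Set (10+k)/(35+k) > 0.47 and solve: k > (0.47·35 − 10)/(1 − 0.47) = 12.170.
The smallest integer exceeding 12.170 is 13, and checking k=13: (23)/(48) = 0.4792 > 0.47.

k = 13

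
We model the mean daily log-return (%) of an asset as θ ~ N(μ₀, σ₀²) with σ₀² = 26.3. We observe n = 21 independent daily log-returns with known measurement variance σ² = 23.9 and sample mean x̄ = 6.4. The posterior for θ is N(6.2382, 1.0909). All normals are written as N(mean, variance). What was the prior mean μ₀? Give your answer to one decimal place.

μ₀ = 2.5

The posterior mean is a precision-weighted average: μ_n = (τ₀μ₀ + τ_data·x̄)/(τ₀+τ_data), with τ₀=1/σ₀² and τ_data=n/σ².
Here τ₀ = 1/26.3 = 0.038023 and τ_data = 21/23.9 = 0.878661, so τ_n = 0.916684.
Rearranging for μ₀: μ₀ = (μ_n·τ_n − τ_data·x̄)/τ₀ = (6.2382·0.916684 − 0.878661·6.4) / 0.038023 = 0.095028/0.038023 ≈ 2.5.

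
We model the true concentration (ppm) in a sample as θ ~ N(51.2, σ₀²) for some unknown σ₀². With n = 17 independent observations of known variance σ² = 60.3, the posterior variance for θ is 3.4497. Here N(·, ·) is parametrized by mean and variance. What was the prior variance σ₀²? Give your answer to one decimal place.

Posterior precision equals prior precision plus data precision: 1/σ_n² = 1/σ₀² + n/σ².
So 1/σ₀² = 1/3.4497 − 17/60.3 = 0.289880 − 0.281924 = 0.007956.
Hence σ₀² = 1/0.007956 ≈ 125.7.

σ₀² = 125.7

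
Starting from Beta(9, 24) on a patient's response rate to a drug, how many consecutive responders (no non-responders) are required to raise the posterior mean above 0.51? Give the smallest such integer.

k = 16

After k responders and 0 non-responders the posterior is Beta(9+k, 24), with mean (9+k)/(9+24+k).
Set (9+k)/(33+k) > 0.51 and solve: k > (0.51·33 − 9)/(1 − 0.51) = 15.980.
The smallest integer exceeding 15.980 is 16, and checking k=16: (25)/(49) = 0.5102 > 0.51.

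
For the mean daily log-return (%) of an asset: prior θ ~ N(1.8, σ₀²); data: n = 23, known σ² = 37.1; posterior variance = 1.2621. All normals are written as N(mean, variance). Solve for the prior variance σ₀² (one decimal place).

σ₀² = 5.8

For the Normal–Normal model with known σ², precisions add: τ_n = τ₀ + n/σ².
So 1/σ₀² = 1/1.2621 − 23/37.1 = 0.792330 − 0.619946 = 0.172384.
Hence σ₀² = 1/0.172384 ≈ 5.8.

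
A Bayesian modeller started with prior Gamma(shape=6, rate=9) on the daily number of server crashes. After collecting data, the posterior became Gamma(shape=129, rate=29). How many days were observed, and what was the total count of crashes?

n = 20 days with total 123 crashes

Gamma–Poisson conjugacy: posterior shape = α + Σxᵢ, posterior rate = β + n.
Matching: Σxᵢ = 129 − 6 = 123 and n = 29 − 9 = 20.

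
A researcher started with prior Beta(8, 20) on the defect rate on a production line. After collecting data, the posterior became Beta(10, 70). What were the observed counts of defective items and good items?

Beta is conjugate to the binomial likelihood: posterior = Beta(α+s, β+f).
Match parameters: s=10−8=2, f=70−20=50.

2 defective items and 50 good items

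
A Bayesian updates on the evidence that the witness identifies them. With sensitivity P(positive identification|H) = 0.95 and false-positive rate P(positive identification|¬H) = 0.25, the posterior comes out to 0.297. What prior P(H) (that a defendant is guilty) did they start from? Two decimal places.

In odds form, posterior odds = prior odds × likelihood ratio, so prior odds = posterior odds ÷ LR.
Posterior odds = 0.297/(1−0.297) = 0.4225. LR = 0.95/0.25 = 3.8000.
Prior odds = 0.4225/3.8000 = 0.1112, so P(H) = 0.1112/(1+0.1112) ≈ 0.10.

P(H) = 0.10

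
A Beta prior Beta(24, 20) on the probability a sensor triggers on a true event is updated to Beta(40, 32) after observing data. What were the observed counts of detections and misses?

16 detections and 12 misses

Beta is conjugate to the binomial likelihood: posterior = Beta(a+s, b+f).
So s = 40 − 24 = 16 and f = 32 − 20 = 12.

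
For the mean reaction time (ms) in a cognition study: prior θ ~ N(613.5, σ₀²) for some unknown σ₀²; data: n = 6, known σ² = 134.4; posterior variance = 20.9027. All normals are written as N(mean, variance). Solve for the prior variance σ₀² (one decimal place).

σ₀² = 312.7

Posterior precision equals prior precision plus data precision: 1/σ_n² = 1/σ₀² + n/σ².
So 1/σ₀² = 1/20.9027 − 6/134.4 = 0.047841 − 0.044643 = 0.003198.
Hence σ₀² = 1/0.003198 ≈ 312.7.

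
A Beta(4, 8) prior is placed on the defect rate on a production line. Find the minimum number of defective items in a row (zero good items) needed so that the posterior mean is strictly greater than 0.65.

k = 11

After k defective items and 0 good items the posterior is Beta(4+k, 8), with mean (4+k)/(4+8+k).
Set (4+k)/(12+k) > 0.65 and solve: k > (0.65·12 − 4)/(1 − 0.65) = 10.857.
The smallest integer exceeding 10.857 is 11.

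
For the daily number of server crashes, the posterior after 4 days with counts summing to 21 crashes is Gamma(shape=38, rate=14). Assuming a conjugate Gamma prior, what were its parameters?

Gamma–Poisson conjugacy: posterior shape = α + Σxᵢ, posterior rate = β + n.
So α = 38 − 21 = 17 and β = 14 − 4 = 10.

Gamma(shape=17, rate=10)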